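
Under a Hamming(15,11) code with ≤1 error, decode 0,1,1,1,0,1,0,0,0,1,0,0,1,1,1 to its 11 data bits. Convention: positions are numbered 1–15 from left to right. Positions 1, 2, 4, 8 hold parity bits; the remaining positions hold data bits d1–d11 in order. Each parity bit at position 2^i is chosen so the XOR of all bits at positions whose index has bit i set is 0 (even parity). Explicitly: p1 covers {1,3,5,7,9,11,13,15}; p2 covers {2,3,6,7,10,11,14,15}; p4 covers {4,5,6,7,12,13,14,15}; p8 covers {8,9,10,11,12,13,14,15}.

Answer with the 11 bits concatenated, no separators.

11100100111

s1 (pos 1,3,5,7,9,11,13,15): 0⊕1⊕0⊕0⊕0⊕0⊕1⊕1 = 1
s2 (pos 2,3,6,7,10,11,14,15): 1⊕1⊕1⊕0⊕1⊕0⊕1⊕1 = 0
s4 (pos 4,5,6,7,12,13,14,15): 1⊕0⊕1⊕0⊕0⊕1⊕1⊕1 = 1
s8 (pos 8,9,10,11,12,13,14,15): 0⊕0⊕1⊕0⊕0⊕1⊕1⊕1 = 0
Syndrome s8…s1 = 0101 → error at position 5.
Flip position 5: 011101000100111 → 011111000100111
Read data bits from positions 3,5,6,7,9,10,11,12,13,14,15: 11100100111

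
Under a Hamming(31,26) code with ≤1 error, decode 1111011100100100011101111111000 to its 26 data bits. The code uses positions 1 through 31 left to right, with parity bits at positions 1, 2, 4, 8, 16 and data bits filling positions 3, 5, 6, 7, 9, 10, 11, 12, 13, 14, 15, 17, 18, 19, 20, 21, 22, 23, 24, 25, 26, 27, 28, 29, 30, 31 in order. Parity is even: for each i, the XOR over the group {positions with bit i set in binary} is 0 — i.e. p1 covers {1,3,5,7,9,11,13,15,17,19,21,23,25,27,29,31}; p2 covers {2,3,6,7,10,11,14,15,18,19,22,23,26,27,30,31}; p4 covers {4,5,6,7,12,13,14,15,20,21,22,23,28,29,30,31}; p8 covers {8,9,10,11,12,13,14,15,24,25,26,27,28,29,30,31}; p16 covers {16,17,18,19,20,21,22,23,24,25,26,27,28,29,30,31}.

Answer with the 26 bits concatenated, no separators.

10110010010011101111111000

s1 (pos 1,3,5,7,9,11,13,15,17,19,21,23,25,27,29,31): 1⊕1⊕0⊕1⊕0⊕1⊕0⊕0⊕0⊕1⊕0⊕1⊕1⊕1⊕0⊕0 = 0
s2 (pos 2,3,6,7,10,11,14,15,18,19,22,23,26,27,30,31): 1⊕1⊕1⊕1⊕0⊕1⊕1⊕0⊕1⊕1⊕1⊕1⊕1⊕1⊕0⊕0 = 0
s4 (pos 4,5,6,7,12,13,14,15,20,21,22,23,28,29,30,31): 1⊕0⊕1⊕1⊕0⊕0⊕1⊕0⊕1⊕0⊕1⊕1⊕1⊕0⊕0⊕0 = 0
s8 (pos 8,9,10,11,12,13,14,15,24,25,26,27,28,29,30,31): 1⊕0⊕0⊕1⊕0⊕0⊕1⊕0⊕1⊕1⊕1⊕1⊕1⊕0⊕0⊕0 = 0
s16 (pos 16,17,18,19,20,21,22,23,24,25,26,27,28,29,30,31): 0⊕0⊕1⊕1⊕1⊕0⊕1⊕1⊕1⊕1⊕1⊕1⊕1⊕0⊕0⊕0 = 0
Syndrome s16…s1 = 00000 → no error.
Read data bits from positions 3,5,6,7,9,10,11,12,13,14,15,17,18,19,20,21,22,23,24,25,26,27,28,29,30,31: 10110010010011101111111000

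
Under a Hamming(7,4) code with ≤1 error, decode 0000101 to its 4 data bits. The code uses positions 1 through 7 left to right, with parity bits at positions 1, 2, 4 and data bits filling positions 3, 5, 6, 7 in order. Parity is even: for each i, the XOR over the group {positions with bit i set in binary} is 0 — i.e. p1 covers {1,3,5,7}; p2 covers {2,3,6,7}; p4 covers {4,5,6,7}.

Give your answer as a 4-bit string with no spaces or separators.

s1 (pos 1,3,5,7): 0⊕0⊕1⊕1 = 0
s2 (pos 2,3,6,7): 0⊕0⊕0⊕1 = 1
s4 (pos 4,5,6,7): 0⊕1⊕0⊕1 = 0
Syndrome s4…s1 = 010 → error at position 2.
Flip position 2: 0000101 → 0100101
Read data bits from positions 3,5,6,7: 0101

0101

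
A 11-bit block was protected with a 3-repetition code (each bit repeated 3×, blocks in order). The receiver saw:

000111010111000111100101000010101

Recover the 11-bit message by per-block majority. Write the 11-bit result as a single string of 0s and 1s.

Block 1 (000): 0 ones → 0
Block 2 (111): 3 ones → 1
Block 3 (010): 1 one → 0
Block 4 (111): 3 ones → 1
Block 5 (000): 0 ones → 0
Block 6 (111): 3 ones → 1
Block 7 (100): 1 one → 0
Block 8 (101): 2 ones → 1
Block 9 (000): 0 ones → 0
Block 10 (010): 1 one → 0
Block 11 (101): 2 ones → 1

01010101001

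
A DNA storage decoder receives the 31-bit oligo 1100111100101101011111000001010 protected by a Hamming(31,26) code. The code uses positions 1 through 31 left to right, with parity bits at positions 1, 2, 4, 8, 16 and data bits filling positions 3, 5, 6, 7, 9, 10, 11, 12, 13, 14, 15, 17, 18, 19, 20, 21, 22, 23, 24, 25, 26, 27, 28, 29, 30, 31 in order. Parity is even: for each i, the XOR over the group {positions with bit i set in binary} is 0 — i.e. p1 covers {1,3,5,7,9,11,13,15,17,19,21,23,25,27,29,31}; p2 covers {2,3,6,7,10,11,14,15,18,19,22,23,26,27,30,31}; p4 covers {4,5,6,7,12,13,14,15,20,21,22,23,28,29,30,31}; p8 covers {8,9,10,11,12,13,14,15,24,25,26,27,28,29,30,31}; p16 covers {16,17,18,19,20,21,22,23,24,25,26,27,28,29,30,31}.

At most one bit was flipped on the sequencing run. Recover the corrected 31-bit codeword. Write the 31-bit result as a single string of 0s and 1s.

1110111100101101011111000001010

s1 (pos 1,3,5,7,9,11,13,15,17,19,21,23,25,27,29,31): 1⊕0⊕1⊕1⊕0⊕1⊕1⊕0⊕0⊕1⊕1⊕0⊕0⊕0⊕0⊕0 = 1
s2 (pos 2,3,6,7,10,11,14,15,18,19,22,23,26,27,30,31): 1⊕0⊕1⊕1⊕0⊕1⊕1⊕0⊕1⊕1⊕1⊕0⊕0⊕0⊕1⊕0 = 1
s4 (pos 4,5,6,7,12,13,14,15,20,21,22,23,28,29,30,31): 0⊕1⊕1⊕1⊕0⊕1⊕1⊕0⊕1⊕1⊕1⊕0⊕1⊕0⊕1⊕0 = 0
s8 (pos 8,9,10,11,12,13,14,15,24,25,26,27,28,29,30,31): 1⊕0⊕0⊕1⊕0⊕1⊕1⊕0⊕0⊕0⊕0⊕0⊕1⊕0⊕1⊕0 = 0
s16 (pos 16,17,18,19,20,21,22,23,24,25,26,27,28,29,30,31): 1⊕0⊕1⊕1⊕1⊕1⊕1⊕0⊕0⊕0⊕0⊕0⊕1⊕0⊕1⊕0 = 0
Syndrome s16…s1 = 00011 → error at position 3.
Flip position 3: 1100111100101101011111000001010 → 1110111100101101011111000001010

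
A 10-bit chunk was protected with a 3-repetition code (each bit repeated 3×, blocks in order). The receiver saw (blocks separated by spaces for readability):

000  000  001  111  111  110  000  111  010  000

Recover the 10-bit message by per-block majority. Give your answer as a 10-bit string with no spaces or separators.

Block 1 (000): 0 ones → 0
Block 2 (000): 0 ones → 0
Block 3 (001): 1 one → 0
Block 4 (111): 3 ones → 1
Block 5 (111): 3 ones → 1
Block 6 (110): 2 ones → 1
Block 7 (000): 0 ones → 0
Block 8 (111): 3 ones → 1
Block 9 (010): 1 one → 0
Block 10 (000): 0 ones → 0

0001110100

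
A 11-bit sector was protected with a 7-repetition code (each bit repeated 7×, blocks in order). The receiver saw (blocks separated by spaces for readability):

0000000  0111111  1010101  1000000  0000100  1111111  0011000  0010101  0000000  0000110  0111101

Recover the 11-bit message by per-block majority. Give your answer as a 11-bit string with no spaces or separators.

01100100001

Block 1 (0000000): 0 ones → 0
Block 2 (0111111): 6 ones → 1
Block 3 (1010101): 4 ones → 1
Block 4 (1000000): 1 one → 0
Block 5 (0000100): 1 one → 0
Block 6 (1111111): 7 ones → 1
Block 7 (0011000): 2 ones → 0
Block 8 (0010101): 3 ones → 0
Block 9 (0000000): 0 ones → 0
Block 10 (0000110): 2 ones → 0
Block 11 (0111101): 5 ones → 1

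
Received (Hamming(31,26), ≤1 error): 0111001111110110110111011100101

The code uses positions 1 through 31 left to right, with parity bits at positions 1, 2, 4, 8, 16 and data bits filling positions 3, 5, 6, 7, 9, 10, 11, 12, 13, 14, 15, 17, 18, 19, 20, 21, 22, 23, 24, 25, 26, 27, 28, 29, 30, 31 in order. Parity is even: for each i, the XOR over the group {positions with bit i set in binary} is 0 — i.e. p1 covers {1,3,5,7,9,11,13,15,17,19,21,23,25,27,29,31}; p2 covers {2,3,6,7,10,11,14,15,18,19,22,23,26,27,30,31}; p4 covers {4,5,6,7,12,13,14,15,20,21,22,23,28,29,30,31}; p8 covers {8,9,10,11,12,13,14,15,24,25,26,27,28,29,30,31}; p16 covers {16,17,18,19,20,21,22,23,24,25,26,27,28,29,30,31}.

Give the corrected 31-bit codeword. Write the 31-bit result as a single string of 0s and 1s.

s1 (pos 1,3,5,7,9,11,13,15,17,19,21,23,25,27,29,31): 0⊕1⊕0⊕1⊕1⊕1⊕0⊕1⊕1⊕0⊕1⊕0⊕1⊕0⊕1⊕1 = 0
s2 (pos 2,3,6,7,10,11,14,15,18,19,22,23,26,27,30,31): 1⊕1⊕0⊕1⊕1⊕1⊕1⊕1⊕1⊕0⊕1⊕0⊕1⊕0⊕0⊕1 = 1
s4 (pos 4,5,6,7,12,13,14,15,20,21,22,23,28,29,30,31): 1⊕0⊕0⊕1⊕1⊕0⊕1⊕1⊕1⊕1⊕1⊕0⊕0⊕1⊕0⊕1 = 0
s8 (pos 8,9,10,11,12,13,14,15,24,25,26,27,28,29,30,31): 1⊕1⊕1⊕1⊕1⊕0⊕1⊕1⊕1⊕1⊕1⊕0⊕0⊕1⊕0⊕1 = 0
s16 (pos 16,17,18,19,20,21,22,23,24,25,26,27,28,29,30,31): 0⊕1⊕1⊕0⊕1⊕1⊕1⊕0⊕1⊕1⊕1⊕0⊕0⊕1⊕0⊕1 = 0
Syndrome s16…s1 = 00010 → error at position 2.
Flip position 2: 0111001111110110110111011100101 → 0011001111110110110111011100101

0011001111110110110111011100101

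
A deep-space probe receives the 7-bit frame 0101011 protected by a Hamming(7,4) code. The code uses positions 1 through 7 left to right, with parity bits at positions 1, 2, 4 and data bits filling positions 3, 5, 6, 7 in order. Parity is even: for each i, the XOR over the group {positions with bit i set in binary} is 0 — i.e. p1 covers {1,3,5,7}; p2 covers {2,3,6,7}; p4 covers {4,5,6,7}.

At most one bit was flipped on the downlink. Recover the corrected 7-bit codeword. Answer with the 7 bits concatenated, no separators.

0101010

s1 (pos 1,3,5,7): 0⊕0⊕0⊕1 = 1
s2 (pos 2,3,6,7): 1⊕0⊕1⊕1 = 1
s4 (pos 4,5,6,7): 1⊕0⊕1⊕1 = 1
Syndrome s4…s1 = 111 → error at position 7.
Flip position 7: 0101011 → 0101010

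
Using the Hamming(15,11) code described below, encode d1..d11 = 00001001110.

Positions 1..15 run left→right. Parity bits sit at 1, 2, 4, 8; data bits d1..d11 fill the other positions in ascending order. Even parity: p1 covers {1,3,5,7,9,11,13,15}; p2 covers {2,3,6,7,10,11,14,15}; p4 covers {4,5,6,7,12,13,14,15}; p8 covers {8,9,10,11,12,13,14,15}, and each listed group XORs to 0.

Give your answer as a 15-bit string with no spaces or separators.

010100001001110

Place data at non-parity positions: p1 p2 0 p4 0 0 0 p8 1 0 0 1 1 1 0
p1 (pos 1,3,5,7,9,11,13,15): XOR of data positions = 0⊕0⊕0⊕1⊕0⊕1⊕0 = 0
p2 (pos 2,3,6,7,10,11,14,15): XOR of data positions = 0⊕0⊕0⊕0⊕0⊕1⊕0 = 1
p4 (pos 4,5,6,7,12,13,14,15): XOR of data positions = 0⊕0⊕0⊕1⊕1⊕1⊕0 = 1
p8 (pos 8,9,10,11,12,13,14,15): XOR of data positions = 1⊕0⊕0⊕1⊕1⊕1⊕0 = 0
Codeword: 010100001001110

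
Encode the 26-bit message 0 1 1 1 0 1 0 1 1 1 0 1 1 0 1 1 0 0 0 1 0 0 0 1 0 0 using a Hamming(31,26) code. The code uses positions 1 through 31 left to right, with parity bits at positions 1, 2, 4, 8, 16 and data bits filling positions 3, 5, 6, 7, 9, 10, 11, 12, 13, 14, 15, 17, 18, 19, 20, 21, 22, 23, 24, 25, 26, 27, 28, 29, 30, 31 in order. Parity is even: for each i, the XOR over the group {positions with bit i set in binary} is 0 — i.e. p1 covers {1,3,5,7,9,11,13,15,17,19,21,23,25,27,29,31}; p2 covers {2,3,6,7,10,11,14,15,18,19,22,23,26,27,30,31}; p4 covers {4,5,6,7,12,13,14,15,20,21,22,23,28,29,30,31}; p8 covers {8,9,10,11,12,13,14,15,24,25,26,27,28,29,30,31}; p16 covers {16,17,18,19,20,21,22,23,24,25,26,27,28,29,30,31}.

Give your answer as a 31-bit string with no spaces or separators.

Place data at non-parity positions: p1 p2 0 p4 1 1 1 p8 0 1 0 1 1 1 0 p16 1 1 0 1 1 0 0 0 1 0 0 0 1 0 0
p1 (pos 1,3,5,7,9,11,13,15,17,19,21,23,25,27,29,31): XOR of data positions = 0⊕1⊕1⊕0⊕0⊕1⊕0⊕1⊕0⊕1⊕0⊕1⊕0⊕1⊕0 = 1
p2 (pos 2,3,6,7,10,11,14,15,18,19,22,23,26,27,30,31): XOR of data positions = 0⊕1⊕1⊕1⊕0⊕1⊕0⊕1⊕0⊕0⊕0⊕0⊕0⊕0⊕0 = 1
p4 (pos 4,5,6,7,12,13,14,15,20,21,22,23,28,29,30,31): XOR of data positions = 1⊕1⊕1⊕1⊕1⊕1⊕0⊕1⊕1⊕0⊕0⊕0⊕1⊕0⊕0 = 1
p8 (pos 8,9,10,11,12,13,14,15,24,25,26,27,28,29,30,31): XOR of data positions = 0⊕1⊕0⊕1⊕1⊕1⊕0⊕0⊕1⊕0⊕0⊕0⊕1⊕0⊕0 = 0
p16 (pos 16,17,18,19,20,21,22,23,24,25,26,27,28,29,30,31): XOR of data positions = 1⊕1⊕0⊕1⊕1⊕0⊕0⊕0⊕1⊕0⊕0⊕0⊕1⊕0⊕0 = 0
Codeword: 1101111001011100110110001000100

1101111001011100110110001000100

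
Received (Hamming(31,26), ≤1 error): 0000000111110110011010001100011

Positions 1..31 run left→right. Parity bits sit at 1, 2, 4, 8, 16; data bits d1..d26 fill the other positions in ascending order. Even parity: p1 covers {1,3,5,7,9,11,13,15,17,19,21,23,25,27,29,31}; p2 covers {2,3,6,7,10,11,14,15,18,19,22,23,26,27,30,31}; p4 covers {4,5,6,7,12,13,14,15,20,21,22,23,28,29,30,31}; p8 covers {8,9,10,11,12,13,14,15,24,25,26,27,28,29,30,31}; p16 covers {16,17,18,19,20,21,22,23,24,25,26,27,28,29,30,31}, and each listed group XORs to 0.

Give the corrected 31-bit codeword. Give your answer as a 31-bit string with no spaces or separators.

0000000111110110011010001110011

s1 (pos 1,3,5,7,9,11,13,15,17,19,21,23,25,27,29,31): 0⊕0⊕0⊕0⊕1⊕1⊕0⊕1⊕0⊕1⊕1⊕0⊕1⊕0⊕0⊕1 = 1
s2 (pos 2,3,6,7,10,11,14,15,18,19,22,23,26,27,30,31): 0⊕0⊕0⊕0⊕1⊕1⊕1⊕1⊕1⊕1⊕0⊕0⊕1⊕0⊕1⊕1 = 1
s4 (pos 4,5,6,7,12,13,14,15,20,21,22,23,28,29,30,31): 0⊕0⊕0⊕0⊕1⊕0⊕1⊕1⊕0⊕1⊕0⊕0⊕0⊕0⊕1⊕1 = 0
s8 (pos 8,9,10,11,12,13,14,15,24,25,26,27,28,29,30,31): 1⊕1⊕1⊕1⊕1⊕0⊕1⊕1⊕0⊕1⊕1⊕0⊕0⊕0⊕1⊕1 = 1
s16 (pos 16,17,18,19,20,21,22,23,24,25,26,27,28,29,30,31): 0⊕0⊕1⊕1⊕0⊕1⊕0⊕0⊕0⊕1⊕1⊕0⊕0⊕0⊕1⊕1 = 1
Syndrome s16…s1 = 11011 → error at position 27.
Flip position 27: 0000000111110110011010001100011 → 0000000111110110011010001110011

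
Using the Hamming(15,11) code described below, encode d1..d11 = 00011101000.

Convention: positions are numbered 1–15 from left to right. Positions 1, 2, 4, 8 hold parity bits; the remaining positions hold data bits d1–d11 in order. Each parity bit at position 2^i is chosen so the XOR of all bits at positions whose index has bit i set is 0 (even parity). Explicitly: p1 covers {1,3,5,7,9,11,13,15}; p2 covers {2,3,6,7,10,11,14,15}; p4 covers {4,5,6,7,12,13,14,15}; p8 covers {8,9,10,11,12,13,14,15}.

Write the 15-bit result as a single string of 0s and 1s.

Place data at non-parity positions: p1 p2 0 p4 0 0 1 p8 1 1 0 1 0 0 0
p1 (pos 1,3,5,7,9,11,13,15): XOR of data positions = 0⊕0⊕1⊕1⊕0⊕0⊕0 = 0
p2 (pos 2,3,6,7,10,11,14,15): XOR of data positions = 0⊕0⊕1⊕1⊕0⊕0⊕0 = 0
p4 (pos 4,5,6,7,12,13,14,15): XOR of data positions = 0⊕0⊕1⊕1⊕0⊕0⊕0 = 0
p8 (pos 8,9,10,11,12,13,14,15): XOR of data positions = 1⊕1⊕0⊕1⊕0⊕0⊕0 = 1
Codeword: 000000111101000

000000111101000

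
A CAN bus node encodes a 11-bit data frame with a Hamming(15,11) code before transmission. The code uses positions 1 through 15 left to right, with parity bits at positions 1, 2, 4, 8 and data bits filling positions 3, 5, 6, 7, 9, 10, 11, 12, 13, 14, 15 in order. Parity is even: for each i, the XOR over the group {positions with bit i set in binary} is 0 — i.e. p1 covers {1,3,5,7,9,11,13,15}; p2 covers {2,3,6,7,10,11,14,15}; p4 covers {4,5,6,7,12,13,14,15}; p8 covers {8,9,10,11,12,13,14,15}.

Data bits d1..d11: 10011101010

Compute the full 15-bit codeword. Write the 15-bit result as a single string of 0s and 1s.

Place data at non-parity positions: p1 p2 1 p4 0 0 1 p8 1 1 0 1 0 1 0
p1 (pos 1,3,5,7,9,11,13,15): XOR of data positions = 1⊕0⊕1⊕1⊕0⊕0⊕0 = 1
p2 (pos 2,3,6,7,10,11,14,15): XOR of data positions = 1⊕0⊕1⊕1⊕0⊕1⊕0 = 0
p4 (pos 4,5,6,7,12,13,14,15): XOR of data positions = 0⊕0⊕1⊕1⊕0⊕1⊕0 = 1
p8 (pos 8,9,10,11,12,13,14,15): XOR of data positions = 1⊕1⊕0⊕1⊕0⊕1⊕0 = 0
Codeword: 101100101101010

101100101101010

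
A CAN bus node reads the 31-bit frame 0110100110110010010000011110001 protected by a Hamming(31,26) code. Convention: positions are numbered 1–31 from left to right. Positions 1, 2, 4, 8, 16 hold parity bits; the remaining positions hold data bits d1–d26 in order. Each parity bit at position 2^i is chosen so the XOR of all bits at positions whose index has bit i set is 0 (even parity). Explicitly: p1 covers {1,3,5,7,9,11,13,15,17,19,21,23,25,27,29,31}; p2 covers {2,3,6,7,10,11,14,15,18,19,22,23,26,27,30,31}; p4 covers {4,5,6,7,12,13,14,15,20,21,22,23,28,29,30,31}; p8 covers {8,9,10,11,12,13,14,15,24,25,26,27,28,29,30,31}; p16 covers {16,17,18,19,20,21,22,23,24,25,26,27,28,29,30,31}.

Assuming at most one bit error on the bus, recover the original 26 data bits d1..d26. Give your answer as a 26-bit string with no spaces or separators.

s1 (pos 1,3,5,7,9,11,13,15,17,19,21,23,25,27,29,31): 0⊕1⊕1⊕0⊕1⊕1⊕0⊕1⊕0⊕0⊕0⊕0⊕1⊕1⊕0⊕1 = 0
s2 (pos 2,3,6,7,10,11,14,15,18,19,22,23,26,27,30,31): 1⊕1⊕0⊕0⊕0⊕1⊕0⊕1⊕1⊕0⊕0⊕0⊕1⊕1⊕0⊕1 = 0
s4 (pos 4,5,6,7,12,13,14,15,20,21,22,23,28,29,30,31): 0⊕1⊕0⊕0⊕1⊕0⊕0⊕1⊕0⊕0⊕0⊕0⊕0⊕0⊕0⊕1 = 0
s8 (pos 8,9,10,11,12,13,14,15,24,25,26,27,28,29,30,31): 1⊕1⊕0⊕1⊕1⊕0⊕0⊕1⊕1⊕1⊕1⊕1⊕0⊕0⊕0⊕1 = 0
s16 (pos 16,17,18,19,20,21,22,23,24,25,26,27,28,29,30,31): 0⊕0⊕1⊕0⊕0⊕0⊕0⊕0⊕1⊕1⊕1⊕1⊕0⊕0⊕0⊕1 = 0
Syndrome s16…s1 = 00000 → no error.
Read data bits from positions 3,5,6,7,9,10,11,12,13,14,15,17,18,19,20,21,22,23,24,25,26,27,28,29,30,31: 11001011001010000011110001

11001011001010000011110001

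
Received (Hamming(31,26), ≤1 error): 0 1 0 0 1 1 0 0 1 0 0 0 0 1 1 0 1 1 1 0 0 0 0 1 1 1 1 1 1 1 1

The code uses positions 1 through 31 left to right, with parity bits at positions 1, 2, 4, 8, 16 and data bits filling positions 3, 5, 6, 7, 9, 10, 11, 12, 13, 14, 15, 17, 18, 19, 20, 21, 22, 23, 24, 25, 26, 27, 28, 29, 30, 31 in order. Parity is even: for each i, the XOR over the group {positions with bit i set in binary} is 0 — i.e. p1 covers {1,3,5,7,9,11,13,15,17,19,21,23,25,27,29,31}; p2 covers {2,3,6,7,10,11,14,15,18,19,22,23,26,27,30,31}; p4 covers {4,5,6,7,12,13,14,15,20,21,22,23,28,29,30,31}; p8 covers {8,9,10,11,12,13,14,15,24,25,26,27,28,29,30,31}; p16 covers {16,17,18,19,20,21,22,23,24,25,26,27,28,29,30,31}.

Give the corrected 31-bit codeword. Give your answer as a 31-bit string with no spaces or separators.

s1 (pos 1,3,5,7,9,11,13,15,17,19,21,23,25,27,29,31): 0⊕0⊕1⊕0⊕1⊕0⊕0⊕1⊕1⊕1⊕0⊕0⊕1⊕1⊕1⊕1 = 1
s2 (pos 2,3,6,7,10,11,14,15,18,19,22,23,26,27,30,31): 1⊕0⊕1⊕0⊕0⊕0⊕1⊕1⊕1⊕1⊕0⊕0⊕1⊕1⊕1⊕1 = 0
s4 (pos 4,5,6,7,12,13,14,15,20,21,22,23,28,29,30,31): 0⊕1⊕1⊕0⊕0⊕0⊕1⊕1⊕0⊕0⊕0⊕0⊕1⊕1⊕1⊕1 = 0
s8 (pos 8,9,10,11,12,13,14,15,24,25,26,27,28,29,30,31): 0⊕1⊕0⊕0⊕0⊕0⊕1⊕1⊕1⊕1⊕1⊕1⊕1⊕1⊕1⊕1 = 1
s16 (pos 16,17,18,19,20,21,22,23,24,25,26,27,28,29,30,31): 0⊕1⊕1⊕1⊕0⊕0⊕0⊕0⊕1⊕1⊕1⊕1⊕1⊕1⊕1⊕1 = 1
Syndrome s16…s1 = 11001 → error at position 25.
Flip position 25: 0100110010000110111000011111111 → 0100110010000110111000010111111

0100110010000110111000010111111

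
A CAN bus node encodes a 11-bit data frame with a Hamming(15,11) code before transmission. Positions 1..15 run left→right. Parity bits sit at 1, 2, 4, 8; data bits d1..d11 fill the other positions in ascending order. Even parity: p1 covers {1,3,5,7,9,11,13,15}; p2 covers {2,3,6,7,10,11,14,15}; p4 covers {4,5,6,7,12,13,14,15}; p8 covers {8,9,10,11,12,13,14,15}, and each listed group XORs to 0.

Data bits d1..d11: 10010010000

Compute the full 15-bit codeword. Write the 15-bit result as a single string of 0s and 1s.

Place data at non-parity positions: p1 p2 1 p4 0 0 1 p8 0 0 1 0 0 0 0
p1 (pos 1,3,5,7,9,11,13,15): XOR of data positions = 1⊕0⊕1⊕0⊕1⊕0⊕0 = 1
p2 (pos 2,3,6,7,10,11,14,15): XOR of data positions = 1⊕0⊕1⊕0⊕1⊕0⊕0 = 1
p4 (pos 4,5,6,7,12,13,14,15): XOR of data positions = 0⊕0⊕1⊕0⊕0⊕0⊕0 = 1
p8 (pos 8,9,10,11,12,13,14,15): XOR of data positions = 0⊕0⊕1⊕0⊕0⊕0⊕0 = 1
Codeword: 111100110010000

111100110010000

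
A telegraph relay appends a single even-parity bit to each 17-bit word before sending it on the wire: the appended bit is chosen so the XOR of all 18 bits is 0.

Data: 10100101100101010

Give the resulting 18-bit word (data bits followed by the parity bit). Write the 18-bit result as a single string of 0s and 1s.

101001011001010100

XOR of the 17 data bits: 1⊕0⊕1⊕0⊕0⊕1⊕0⊕1⊕1⊕0⊕0⊕1⊕0⊕1⊕0⊕1⊕0 = 0
Parity bit = 0 (so all 18 bits XOR to 0).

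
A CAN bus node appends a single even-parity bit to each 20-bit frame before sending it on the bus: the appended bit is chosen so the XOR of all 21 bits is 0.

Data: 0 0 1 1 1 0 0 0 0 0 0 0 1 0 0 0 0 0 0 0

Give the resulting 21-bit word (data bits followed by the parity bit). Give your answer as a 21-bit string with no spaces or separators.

001110000000100000000

XOR of the 20 data bits: 0⊕0⊕1⊕1⊕1⊕0⊕0⊕0⊕0⊕0⊕0⊕0⊕1⊕0⊕0⊕0⊕0⊕0⊕0⊕0 = 0
Parity bit = 0 (so all 21 bits XOR to 0).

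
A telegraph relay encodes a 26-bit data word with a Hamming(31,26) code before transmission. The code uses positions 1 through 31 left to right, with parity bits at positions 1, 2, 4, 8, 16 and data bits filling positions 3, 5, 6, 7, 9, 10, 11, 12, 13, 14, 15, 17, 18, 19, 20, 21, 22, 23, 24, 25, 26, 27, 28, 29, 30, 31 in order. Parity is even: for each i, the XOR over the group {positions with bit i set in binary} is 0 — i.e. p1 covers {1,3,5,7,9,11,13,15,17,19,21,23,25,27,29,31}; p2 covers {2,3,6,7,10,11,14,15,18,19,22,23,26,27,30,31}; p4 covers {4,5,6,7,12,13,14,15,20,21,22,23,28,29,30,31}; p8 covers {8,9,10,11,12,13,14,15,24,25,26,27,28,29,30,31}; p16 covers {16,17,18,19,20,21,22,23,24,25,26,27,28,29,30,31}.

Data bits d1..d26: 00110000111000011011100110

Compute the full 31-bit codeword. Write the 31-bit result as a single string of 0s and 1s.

Place data at non-parity positions: p1 p2 0 p4 0 1 1 p8 0 0 0 0 1 1 1 p16 0 0 0 0 1 1 0 1 1 1 0 0 1 1 0
p1 (pos 1,3,5,7,9,11,13,15,17,19,21,23,25,27,29,31): XOR of data positions = 0⊕0⊕1⊕0⊕0⊕1⊕1⊕0⊕0⊕1⊕0⊕1⊕0⊕1⊕0 = 0
p2 (pos 2,3,6,7,10,11,14,15,18,19,22,23,26,27,30,31): XOR of data positions = 0⊕1⊕1⊕0⊕0⊕1⊕1⊕0⊕0⊕1⊕0⊕1⊕0⊕1⊕0 = 1
p4 (pos 4,5,6,7,12,13,14,15,20,21,22,23,28,29,30,31): XOR of data positions = 0⊕1⊕1⊕0⊕1⊕1⊕1⊕0⊕1⊕1⊕0⊕0⊕1⊕1⊕0 = 1
p8 (pos 8,9,10,11,12,13,14,15,24,25,26,27,28,29,30,31): XOR of data positions = 0⊕0⊕0⊕0⊕1⊕1⊕1⊕1⊕1⊕1⊕0⊕0⊕1⊕1⊕0 = 0
p16 (pos 16,17,18,19,20,21,22,23,24,25,26,27,28,29,30,31): XOR of data positions = 0⊕0⊕0⊕0⊕1⊕1⊕0⊕1⊕1⊕1⊕0⊕0⊕1⊕1⊕0 = 1
Codeword: 0101011000001111000011011100110

0101011000001111000011011100110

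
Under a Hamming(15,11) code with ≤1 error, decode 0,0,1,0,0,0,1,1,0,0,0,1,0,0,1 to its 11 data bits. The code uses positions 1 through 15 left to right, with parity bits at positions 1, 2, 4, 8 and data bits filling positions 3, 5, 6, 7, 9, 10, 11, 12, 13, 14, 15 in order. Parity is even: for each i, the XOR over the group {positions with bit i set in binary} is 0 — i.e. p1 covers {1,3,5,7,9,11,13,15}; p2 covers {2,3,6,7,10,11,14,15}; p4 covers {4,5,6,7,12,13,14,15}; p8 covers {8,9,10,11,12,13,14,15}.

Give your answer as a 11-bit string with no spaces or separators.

s1 (pos 1,3,5,7,9,11,13,15): 0⊕1⊕0⊕1⊕0⊕0⊕0⊕1 = 1
s2 (pos 2,3,6,7,10,11,14,15): 0⊕1⊕0⊕1⊕0⊕0⊕0⊕1 = 1
s4 (pos 4,5,6,7,12,13,14,15): 0⊕0⊕0⊕1⊕1⊕0⊕0⊕1 = 1
s8 (pos 8,9,10,11,12,13,14,15): 1⊕0⊕0⊕0⊕1⊕0⊕0⊕1 = 1
Syndrome s8…s1 = 1111 → error at position 15.
Flip position 15: 001000110001001 → 001000110001000
Read data bits from positions 3,5,6,7,9,10,11,12,13,14,15: 10010001000

10010001000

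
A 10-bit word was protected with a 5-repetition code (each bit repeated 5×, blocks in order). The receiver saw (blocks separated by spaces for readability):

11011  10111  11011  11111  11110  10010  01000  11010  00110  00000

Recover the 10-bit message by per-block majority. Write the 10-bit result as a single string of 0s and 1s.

Block 1 (11011): 4 ones → 1
Block 2 (10111): 4 ones → 1
Block 3 (11011): 4 ones → 1
Block 4 (11111): 5 ones → 1
Block 5 (11110): 4 ones → 1
Block 6 (10010): 2 ones → 0
Block 7 (01000): 1 one → 0
Block 8 (11010): 3 ones → 1
Block 9 (00110): 2 ones → 0
Block 10 (00000): 0 ones → 0

1111100100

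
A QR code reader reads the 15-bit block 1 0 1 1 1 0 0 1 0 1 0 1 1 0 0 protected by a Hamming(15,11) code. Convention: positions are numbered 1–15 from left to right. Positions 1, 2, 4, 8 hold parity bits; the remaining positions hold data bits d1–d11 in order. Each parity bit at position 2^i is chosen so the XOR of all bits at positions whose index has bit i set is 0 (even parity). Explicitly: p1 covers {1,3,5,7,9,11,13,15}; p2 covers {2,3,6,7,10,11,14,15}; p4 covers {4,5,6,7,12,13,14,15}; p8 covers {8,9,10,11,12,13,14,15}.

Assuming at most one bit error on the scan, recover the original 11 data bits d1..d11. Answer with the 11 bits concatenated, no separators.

11000101100

s1 (pos 1,3,5,7,9,11,13,15): 1⊕1⊕1⊕0⊕0⊕0⊕1⊕0 = 0
s2 (pos 2,3,6,7,10,11,14,15): 0⊕1⊕0⊕0⊕1⊕0⊕0⊕0 = 0
s4 (pos 4,5,6,7,12,13,14,15): 1⊕1⊕0⊕0⊕1⊕1⊕0⊕0 = 0
s8 (pos 8,9,10,11,12,13,14,15): 1⊕0⊕1⊕0⊕1⊕1⊕0⊕0 = 0
Syndrome s8…s1 = 0000 → no error.
Read data bits from positions 3,5,6,7,9,10,11,12,13,14,15: 11000101100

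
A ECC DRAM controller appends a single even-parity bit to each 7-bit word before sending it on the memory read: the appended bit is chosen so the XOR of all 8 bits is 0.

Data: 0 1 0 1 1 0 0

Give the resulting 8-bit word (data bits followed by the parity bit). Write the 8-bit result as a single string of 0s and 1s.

XOR of the 7 data bits: 0⊕1⊕0⊕1⊕1⊕0⊕0 = 1
Parity bit = 1 (so all 8 bits XOR to 0).

01011001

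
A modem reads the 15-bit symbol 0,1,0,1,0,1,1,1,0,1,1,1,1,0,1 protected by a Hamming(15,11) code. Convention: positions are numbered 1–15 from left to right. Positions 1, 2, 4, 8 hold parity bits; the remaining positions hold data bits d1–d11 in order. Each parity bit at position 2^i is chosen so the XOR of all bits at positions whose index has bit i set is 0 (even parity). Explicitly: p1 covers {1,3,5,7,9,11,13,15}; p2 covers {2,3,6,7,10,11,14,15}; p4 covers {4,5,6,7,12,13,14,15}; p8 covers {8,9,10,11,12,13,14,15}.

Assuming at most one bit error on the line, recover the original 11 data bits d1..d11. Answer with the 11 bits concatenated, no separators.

s1 (pos 1,3,5,7,9,11,13,15): 0⊕0⊕0⊕1⊕0⊕1⊕1⊕1 = 0
s2 (pos 2,3,6,7,10,11,14,15): 1⊕0⊕1⊕1⊕1⊕1⊕0⊕1 = 0
s4 (pos 4,5,6,7,12,13,14,15): 1⊕0⊕1⊕1⊕1⊕1⊕0⊕1 = 0
s8 (pos 8,9,10,11,12,13,14,15): 1⊕0⊕1⊕1⊕1⊕1⊕0⊕1 = 0
Syndrome s8…s1 = 0000 → no error.
Read data bits from positions 3,5,6,7,9,10,11,12,13,14,15: 00110111101

00110111101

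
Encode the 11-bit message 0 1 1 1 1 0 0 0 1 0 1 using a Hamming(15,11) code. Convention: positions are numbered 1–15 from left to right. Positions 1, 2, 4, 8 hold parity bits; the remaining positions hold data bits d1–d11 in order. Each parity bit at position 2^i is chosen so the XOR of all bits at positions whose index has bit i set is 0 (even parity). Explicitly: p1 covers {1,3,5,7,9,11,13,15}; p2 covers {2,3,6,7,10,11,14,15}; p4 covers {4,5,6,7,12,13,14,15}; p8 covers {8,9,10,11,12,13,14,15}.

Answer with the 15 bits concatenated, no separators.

Place data at non-parity positions: p1 p2 0 p4 1 1 1 p8 1 0 0 0 1 0 1
p1 (pos 1,3,5,7,9,11,13,15): XOR of data positions = 0⊕1⊕1⊕1⊕0⊕1⊕1 = 1
p2 (pos 2,3,6,7,10,11,14,15): XOR of data positions = 0⊕1⊕1⊕0⊕0⊕0⊕1 = 1
p4 (pos 4,5,6,7,12,13,14,15): XOR of data positions = 1⊕1⊕1⊕0⊕1⊕0⊕1 = 1
p8 (pos 8,9,10,11,12,13,14,15): XOR of data positions = 1⊕0⊕0⊕0⊕1⊕0⊕1 = 1
Codeword: 110111111000101

110111111000101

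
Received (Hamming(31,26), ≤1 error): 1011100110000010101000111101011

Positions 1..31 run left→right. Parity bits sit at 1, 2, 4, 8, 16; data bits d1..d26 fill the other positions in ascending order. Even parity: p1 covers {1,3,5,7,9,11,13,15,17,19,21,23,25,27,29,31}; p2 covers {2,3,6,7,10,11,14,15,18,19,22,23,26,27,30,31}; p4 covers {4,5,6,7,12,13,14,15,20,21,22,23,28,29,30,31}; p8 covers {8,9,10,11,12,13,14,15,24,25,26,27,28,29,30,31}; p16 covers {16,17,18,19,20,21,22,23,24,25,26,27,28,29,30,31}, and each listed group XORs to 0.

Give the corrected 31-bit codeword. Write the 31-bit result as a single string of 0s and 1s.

1011100110000010101000111101001

s1 (pos 1,3,5,7,9,11,13,15,17,19,21,23,25,27,29,31): 1⊕1⊕1⊕0⊕1⊕0⊕0⊕1⊕1⊕1⊕0⊕1⊕1⊕0⊕0⊕1 = 0
s2 (pos 2,3,6,7,10,11,14,15,18,19,22,23,26,27,30,31): 0⊕1⊕0⊕0⊕0⊕0⊕0⊕1⊕0⊕1⊕0⊕1⊕1⊕0⊕1⊕1 = 1
s4 (pos 4,5,6,7,12,13,14,15,20,21,22,23,28,29,30,31): 1⊕1⊕0⊕0⊕0⊕0⊕0⊕1⊕0⊕0⊕0⊕1⊕1⊕0⊕1⊕1 = 1
s8 (pos 8,9,10,11,12,13,14,15,24,25,26,27,28,29,30,31): 1⊕1⊕0⊕0⊕0⊕0⊕0⊕1⊕1⊕1⊕1⊕0⊕1⊕0⊕1⊕1 = 1
s16 (pos 16,17,18,19,20,21,22,23,24,25,26,27,28,29,30,31): 0⊕1⊕0⊕1⊕0⊕0⊕0⊕1⊕1⊕1⊕1⊕0⊕1⊕0⊕1⊕1 = 1
Syndrome s16…s1 = 11110 → error at position 30.
Flip position 30: 1011100110000010101000111101011 → 1011100110000010101000111101001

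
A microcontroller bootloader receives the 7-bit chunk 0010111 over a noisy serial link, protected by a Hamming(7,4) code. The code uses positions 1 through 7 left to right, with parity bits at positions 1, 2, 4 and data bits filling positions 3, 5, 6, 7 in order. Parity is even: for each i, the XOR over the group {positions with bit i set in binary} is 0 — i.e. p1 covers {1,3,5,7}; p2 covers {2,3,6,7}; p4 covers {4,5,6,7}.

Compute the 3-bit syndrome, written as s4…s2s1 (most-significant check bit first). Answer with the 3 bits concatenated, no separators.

111

s1 (pos 1,3,5,7): 0⊕1⊕1⊕1 = 1
s2 (pos 2,3,6,7): 0⊕1⊕1⊕1 = 1
s4 (pos 4,5,6,7): 0⊕1⊕1⊕1 = 1
Syndrome s4…s1 = 111 → error at position 7.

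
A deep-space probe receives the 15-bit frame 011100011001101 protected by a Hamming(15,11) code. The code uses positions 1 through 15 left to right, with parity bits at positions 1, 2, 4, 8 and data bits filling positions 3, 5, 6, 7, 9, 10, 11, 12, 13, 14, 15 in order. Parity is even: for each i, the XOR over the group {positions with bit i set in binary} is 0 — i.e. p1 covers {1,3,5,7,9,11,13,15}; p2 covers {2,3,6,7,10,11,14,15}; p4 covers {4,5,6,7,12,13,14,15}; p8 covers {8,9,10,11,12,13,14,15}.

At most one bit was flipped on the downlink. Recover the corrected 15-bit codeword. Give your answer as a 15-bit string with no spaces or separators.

s1 (pos 1,3,5,7,9,11,13,15): 0⊕1⊕0⊕0⊕1⊕0⊕1⊕1 = 0
s2 (pos 2,3,6,7,10,11,14,15): 1⊕1⊕0⊕0⊕0⊕0⊕0⊕1 = 1
s4 (pos 4,5,6,7,12,13,14,15): 1⊕0⊕0⊕0⊕1⊕1⊕0⊕1 = 0
s8 (pos 8,9,10,11,12,13,14,15): 1⊕1⊕0⊕0⊕1⊕1⊕0⊕1 = 1
Syndrome s8…s1 = 1010 → error at position 10.
Flip position 10: 011100011001101 → 011100011101101

011100011101101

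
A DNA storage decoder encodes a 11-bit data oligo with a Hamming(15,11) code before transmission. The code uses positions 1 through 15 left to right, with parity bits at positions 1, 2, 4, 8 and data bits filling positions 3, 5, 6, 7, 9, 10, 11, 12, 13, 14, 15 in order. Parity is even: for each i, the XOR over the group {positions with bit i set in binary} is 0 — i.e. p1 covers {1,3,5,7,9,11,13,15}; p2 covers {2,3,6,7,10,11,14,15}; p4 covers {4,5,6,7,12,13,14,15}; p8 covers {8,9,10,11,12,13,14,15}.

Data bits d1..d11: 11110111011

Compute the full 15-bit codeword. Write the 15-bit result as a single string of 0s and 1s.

111011110111011

Place data at non-parity positions: p1 p2 1 p4 1 1 1 p8 0 1 1 1 0 1 1
p1 (pos 1,3,5,7,9,11,13,15): XOR of data positions = 1⊕1⊕1⊕0⊕1⊕0⊕1 = 1
p2 (pos 2,3,6,7,10,11,14,15): XOR of data positions = 1⊕1⊕1⊕1⊕1⊕1⊕1 = 1
p4 (pos 4,5,6,7,12,13,14,15): XOR of data positions = 1⊕1⊕1⊕1⊕0⊕1⊕1 = 0
p8 (pos 8,9,10,11,12,13,14,15): XOR of data positions = 0⊕1⊕1⊕1⊕0⊕1⊕1 = 1
Codeword: 111011110111011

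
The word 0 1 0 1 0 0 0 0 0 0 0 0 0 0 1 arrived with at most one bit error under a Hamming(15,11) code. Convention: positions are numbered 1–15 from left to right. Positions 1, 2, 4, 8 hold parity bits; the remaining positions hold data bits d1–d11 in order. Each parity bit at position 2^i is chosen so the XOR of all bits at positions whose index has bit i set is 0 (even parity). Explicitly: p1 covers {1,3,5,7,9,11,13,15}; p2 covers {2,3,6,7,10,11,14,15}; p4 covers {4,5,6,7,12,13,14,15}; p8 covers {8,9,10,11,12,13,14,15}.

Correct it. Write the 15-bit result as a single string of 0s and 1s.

s1 (pos 1,3,5,7,9,11,13,15): 0⊕0⊕0⊕0⊕0⊕0⊕0⊕1 = 1
s2 (pos 2,3,6,7,10,11,14,15): 1⊕0⊕0⊕0⊕0⊕0⊕0⊕1 = 0
s4 (pos 4,5,6,7,12,13,14,15): 1⊕0⊕0⊕0⊕0⊕0⊕0⊕1 = 0
s8 (pos 8,9,10,11,12,13,14,15): 0⊕0⊕0⊕0⊕0⊕0⊕0⊕1 = 1
Syndrome s8…s1 = 1001 → error at position 9.
Flip position 9: 010100000000001 → 010100001000001

010100001000001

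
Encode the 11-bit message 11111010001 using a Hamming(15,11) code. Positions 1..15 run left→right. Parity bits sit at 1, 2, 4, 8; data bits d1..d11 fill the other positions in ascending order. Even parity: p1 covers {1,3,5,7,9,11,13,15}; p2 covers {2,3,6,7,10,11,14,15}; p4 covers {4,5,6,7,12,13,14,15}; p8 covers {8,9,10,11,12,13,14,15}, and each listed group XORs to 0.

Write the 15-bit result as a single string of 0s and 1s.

Place data at non-parity positions: p1 p2 1 p4 1 1 1 p8 1 0 1 0 0 0 1
p1 (pos 1,3,5,7,9,11,13,15): XOR of data positions = 1⊕1⊕1⊕1⊕1⊕0⊕1 = 0
p2 (pos 2,3,6,7,10,11,14,15): XOR of data positions = 1⊕1⊕1⊕0⊕1⊕0⊕1 = 1
p4 (pos 4,5,6,7,12,13,14,15): XOR of data positions = 1⊕1⊕1⊕0⊕0⊕0⊕1 = 0
p8 (pos 8,9,10,11,12,13,14,15): XOR of data positions = 1⊕0⊕1⊕0⊕0⊕0⊕1 = 1
Codeword: 011011111010001

011011111010001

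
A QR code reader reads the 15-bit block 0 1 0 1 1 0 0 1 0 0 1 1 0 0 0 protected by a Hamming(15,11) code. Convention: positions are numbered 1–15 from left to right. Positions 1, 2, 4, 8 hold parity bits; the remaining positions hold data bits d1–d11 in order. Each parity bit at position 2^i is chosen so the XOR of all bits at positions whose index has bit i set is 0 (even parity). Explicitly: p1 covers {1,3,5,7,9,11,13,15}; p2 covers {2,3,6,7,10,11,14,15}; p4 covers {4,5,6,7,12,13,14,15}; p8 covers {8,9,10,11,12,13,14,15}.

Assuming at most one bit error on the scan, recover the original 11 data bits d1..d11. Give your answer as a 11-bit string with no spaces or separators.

s1 (pos 1,3,5,7,9,11,13,15): 0⊕0⊕1⊕0⊕0⊕1⊕0⊕0 = 0
s2 (pos 2,3,6,7,10,11,14,15): 1⊕0⊕0⊕0⊕0⊕1⊕0⊕0 = 0
s4 (pos 4,5,6,7,12,13,14,15): 1⊕1⊕0⊕0⊕1⊕0⊕0⊕0 = 1
s8 (pos 8,9,10,11,12,13,14,15): 1⊕0⊕0⊕1⊕1⊕0⊕0⊕0 = 1
Syndrome s8…s1 = 1100 → error at position 12.
Flip position 12: 010110010011000 → 010110010010000
Read data bits from positions 3,5,6,7,9,10,11,12,13,14,15: 01000010000

01000010000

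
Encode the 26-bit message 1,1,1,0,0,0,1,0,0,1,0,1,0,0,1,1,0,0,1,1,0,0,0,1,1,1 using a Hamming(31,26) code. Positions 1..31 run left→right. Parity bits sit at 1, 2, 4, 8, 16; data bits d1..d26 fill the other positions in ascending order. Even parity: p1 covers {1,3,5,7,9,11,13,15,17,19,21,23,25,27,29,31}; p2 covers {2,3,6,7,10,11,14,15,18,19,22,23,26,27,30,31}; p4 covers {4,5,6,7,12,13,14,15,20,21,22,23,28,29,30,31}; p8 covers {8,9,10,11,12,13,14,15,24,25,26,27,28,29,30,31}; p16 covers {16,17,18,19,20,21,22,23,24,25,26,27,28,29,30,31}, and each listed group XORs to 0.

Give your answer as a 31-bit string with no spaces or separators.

0010110100100100100110011000111

Place data at non-parity positions: p1 p2 1 p4 1 1 0 p8 0 0 1 0 0 1 0 p16 1 0 0 1 1 0 0 1 1 0 0 0 1 1 1
p1 (pos 1,3,5,7,9,11,13,15,17,19,21,23,25,27,29,31): XOR of data positions = 1⊕1⊕0⊕0⊕1⊕0⊕0⊕1⊕0⊕1⊕0⊕1⊕0⊕1⊕1 = 0
p2 (pos 2,3,6,7,10,11,14,15,18,19,22,23,26,27,30,31): XOR of data positions = 1⊕1⊕0⊕0⊕1⊕1⊕0⊕0⊕0⊕0⊕0⊕0⊕0⊕1⊕1 = 0
p4 (pos 4,5,6,7,12,13,14,15,20,21,22,23,28,29,30,31): XOR of data positions = 1⊕1⊕0⊕0⊕0⊕1⊕0⊕1⊕1⊕0⊕0⊕0⊕1⊕1⊕1 = 0
p8 (pos 8,9,10,11,12,13,14,15,24,25,26,27,28,29,30,31): XOR of data positions = 0⊕0⊕1⊕0⊕0⊕1⊕0⊕1⊕1⊕0⊕0⊕0⊕1⊕1⊕1 = 1
p16 (pos 16,17,18,19,20,21,22,23,24,25,26,27,28,29,30,31): XOR of data positions = 1⊕0⊕0⊕1⊕1⊕0⊕0⊕1⊕1⊕0⊕0⊕0⊕1⊕1⊕1 = 0
Codeword: 0010110100100100100110011000111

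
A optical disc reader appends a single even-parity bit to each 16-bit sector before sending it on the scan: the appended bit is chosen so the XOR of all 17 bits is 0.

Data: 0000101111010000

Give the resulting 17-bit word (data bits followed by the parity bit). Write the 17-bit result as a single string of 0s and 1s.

00001011110100000

XOR of the 16 data bits: 0⊕0⊕0⊕0⊕1⊕0⊕1⊕1⊕1⊕1⊕0⊕1⊕0⊕0⊕0⊕0 = 0
Parity bit = 0 (so all 17 bits XOR to 0).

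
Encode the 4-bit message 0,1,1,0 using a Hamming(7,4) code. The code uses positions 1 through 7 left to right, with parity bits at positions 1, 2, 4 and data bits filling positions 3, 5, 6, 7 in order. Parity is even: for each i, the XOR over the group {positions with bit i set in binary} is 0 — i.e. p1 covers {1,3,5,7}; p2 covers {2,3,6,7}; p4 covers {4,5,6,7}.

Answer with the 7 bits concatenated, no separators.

Place data at non-parity positions: p1 p2 0 p4 1 1 0
p1 (pos 1,3,5,7): XOR of data positions = 0⊕1⊕0 = 1
p2 (pos 2,3,6,7): XOR of data positions = 0⊕1⊕0 = 1
p4 (pos 4,5,6,7): XOR of data positions = 1⊕1⊕0 = 0
Codeword: 1100110

1100110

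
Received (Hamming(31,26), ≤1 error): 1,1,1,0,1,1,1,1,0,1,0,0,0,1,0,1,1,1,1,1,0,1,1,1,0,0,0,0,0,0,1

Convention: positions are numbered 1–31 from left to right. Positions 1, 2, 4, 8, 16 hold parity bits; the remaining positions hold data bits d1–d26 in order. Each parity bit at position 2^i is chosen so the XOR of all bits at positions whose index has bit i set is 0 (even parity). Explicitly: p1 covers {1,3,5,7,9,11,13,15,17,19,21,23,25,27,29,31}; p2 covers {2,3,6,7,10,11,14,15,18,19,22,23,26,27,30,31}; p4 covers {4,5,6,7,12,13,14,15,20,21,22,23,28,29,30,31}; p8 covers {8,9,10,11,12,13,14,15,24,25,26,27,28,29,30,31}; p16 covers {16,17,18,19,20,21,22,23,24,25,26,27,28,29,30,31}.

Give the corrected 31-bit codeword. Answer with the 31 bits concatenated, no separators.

s1 (pos 1,3,5,7,9,11,13,15,17,19,21,23,25,27,29,31): 1⊕1⊕1⊕1⊕0⊕0⊕0⊕0⊕1⊕1⊕0⊕1⊕0⊕0⊕0⊕1 = 0
s2 (pos 2,3,6,7,10,11,14,15,18,19,22,23,26,27,30,31): 1⊕1⊕1⊕1⊕1⊕0⊕1⊕0⊕1⊕1⊕1⊕1⊕0⊕0⊕0⊕1 = 1
s4 (pos 4,5,6,7,12,13,14,15,20,21,22,23,28,29,30,31): 0⊕1⊕1⊕1⊕0⊕0⊕1⊕0⊕1⊕0⊕1⊕1⊕0⊕0⊕0⊕1 = 0
s8 (pos 8,9,10,11,12,13,14,15,24,25,26,27,28,29,30,31): 1⊕0⊕1⊕0⊕0⊕0⊕1⊕0⊕1⊕0⊕0⊕0⊕0⊕0⊕0⊕1 = 1
s16 (pos 16,17,18,19,20,21,22,23,24,25,26,27,28,29,30,31): 1⊕1⊕1⊕1⊕1⊕0⊕1⊕1⊕1⊕0⊕0⊕0⊕0⊕0⊕0⊕1 = 1
Syndrome s16…s1 = 11010 → error at position 26.
Flip position 26: 1110111101000101111101110000001 → 1110111101000101111101110100001

1110111101000101111101110100001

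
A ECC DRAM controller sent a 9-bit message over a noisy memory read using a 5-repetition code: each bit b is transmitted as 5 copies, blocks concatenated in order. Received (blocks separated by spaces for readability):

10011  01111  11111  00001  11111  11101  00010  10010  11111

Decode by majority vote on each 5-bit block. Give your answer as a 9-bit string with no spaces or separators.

Block 1 (10011): 3 ones → 1
Block 2 (01111): 4 ones → 1
Block 3 (11111): 5 ones → 1
Block 4 (00001): 1 one → 0
Block 5 (11111): 5 ones → 1
Block 6 (11101): 4 ones → 1
Block 7 (00010): 1 one → 0
Block 8 (10010): 2 ones → 0
Block 9 (11111): 5 ones → 1

111011001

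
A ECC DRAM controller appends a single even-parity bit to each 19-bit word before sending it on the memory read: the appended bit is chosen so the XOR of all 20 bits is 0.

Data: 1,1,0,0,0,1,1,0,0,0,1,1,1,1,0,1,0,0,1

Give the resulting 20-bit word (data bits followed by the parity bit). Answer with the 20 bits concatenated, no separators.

XOR of the 19 data bits: 1⊕1⊕0⊕0⊕0⊕1⊕1⊕0⊕0⊕0⊕1⊕1⊕1⊕1⊕0⊕1⊕0⊕0⊕1 = 0
Parity bit = 0 (so all 20 bits XOR to 0).

11000110001111010010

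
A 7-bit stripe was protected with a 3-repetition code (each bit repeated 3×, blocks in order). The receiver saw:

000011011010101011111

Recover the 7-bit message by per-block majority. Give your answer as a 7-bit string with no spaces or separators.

0110111

Block 1 (000): 0 ones → 0
Block 2 (011): 2 ones → 1
Block 3 (011): 2 ones → 1
Block 4 (010): 1 one → 0
Block 5 (101): 2 ones → 1
Block 6 (011): 2 ones → 1
Block 7 (111): 3 ones → 1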